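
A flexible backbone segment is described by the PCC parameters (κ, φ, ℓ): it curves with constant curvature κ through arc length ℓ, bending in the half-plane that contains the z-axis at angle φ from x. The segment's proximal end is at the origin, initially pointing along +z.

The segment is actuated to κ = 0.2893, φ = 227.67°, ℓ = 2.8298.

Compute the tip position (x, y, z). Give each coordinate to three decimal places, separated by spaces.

-0.737 -0.810 2.524

θ = κ·ℓ = 0.2893 × 2.8298 = 0.81866 rad
ρ = (1 − cos θ)/κ = (1 − 0.68320)/0.2893 = 1.09506
z = sin θ / κ = 0.73023/0.2893 = 2.52413
x = ρ cos φ = 1.09506 × cos(227.67°) = -0.73741
y = ρ sin φ = 1.09506 × sin(227.67°) = -0.80955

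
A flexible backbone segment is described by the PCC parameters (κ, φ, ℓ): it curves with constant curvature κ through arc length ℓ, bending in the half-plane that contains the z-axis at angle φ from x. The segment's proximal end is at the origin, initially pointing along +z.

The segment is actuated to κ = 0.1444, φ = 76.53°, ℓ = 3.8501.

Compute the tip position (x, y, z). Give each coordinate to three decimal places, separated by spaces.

θ = κ·ℓ = 0.1444 × 3.8501 = 0.55595 rad
ρ = (1 − cos θ)/κ = (1 − 0.84940)/0.1444 = 1.04296
z = sin θ / κ = 0.52775/0.1444 = 3.65481
x = ρ cos φ = 1.04296 × cos(76.53°) = 0.24294
y = ρ sin φ = 1.04296 × sin(76.53°) = 1.01427

0.243 1.014 3.655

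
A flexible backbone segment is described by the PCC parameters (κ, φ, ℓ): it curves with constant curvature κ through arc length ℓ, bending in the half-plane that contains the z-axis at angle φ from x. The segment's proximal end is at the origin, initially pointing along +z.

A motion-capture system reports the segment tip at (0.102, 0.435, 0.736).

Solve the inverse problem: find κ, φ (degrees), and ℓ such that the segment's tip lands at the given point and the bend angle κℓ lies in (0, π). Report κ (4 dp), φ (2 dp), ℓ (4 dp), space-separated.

1.2054 76.80 0.9053

ρ = √(x²+y²) = √(0.102² + 0.435²) = 0.44680
φ = atan2(y, x) mod 360° = atan2(0.435, 0.102) = 76.8035°
|p|² = ρ² + z² = 0.44680² + 0.736² = 0.74132
κ = 2ρ / |p|² = 2×0.44680 / 0.74132 = 1.20541
θ = 2·atan2(ρ, z) = 2·atan2(0.44680, 0.736) = 1.09119 rad
ℓ = θ/κ = 1.09119/1.20541 = 0.90525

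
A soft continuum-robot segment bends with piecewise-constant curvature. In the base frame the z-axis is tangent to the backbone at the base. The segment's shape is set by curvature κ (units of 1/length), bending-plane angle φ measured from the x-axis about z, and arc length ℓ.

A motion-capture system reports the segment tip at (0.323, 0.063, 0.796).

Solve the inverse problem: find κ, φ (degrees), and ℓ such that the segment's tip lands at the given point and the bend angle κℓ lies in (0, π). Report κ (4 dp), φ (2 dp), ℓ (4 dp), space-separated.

ρ = √(x²+y²) = √(0.323² + 0.063²) = 0.32909
φ = atan2(y, x) mod 360° = atan2(0.063, 0.323) = 11.0368°
|p|² = ρ² + z² = 0.32909² + 0.796² = 0.74191
κ = 2ρ / |p|² = 2×0.32909 / 0.74191 = 0.88713
θ = 2·atan2(ρ, z) = 2·atan2(0.32909, 0.796) = 0.78405 rad
ℓ = θ/κ = 0.78405/0.88713 = 0.88381

0.8871 11.04 0.8838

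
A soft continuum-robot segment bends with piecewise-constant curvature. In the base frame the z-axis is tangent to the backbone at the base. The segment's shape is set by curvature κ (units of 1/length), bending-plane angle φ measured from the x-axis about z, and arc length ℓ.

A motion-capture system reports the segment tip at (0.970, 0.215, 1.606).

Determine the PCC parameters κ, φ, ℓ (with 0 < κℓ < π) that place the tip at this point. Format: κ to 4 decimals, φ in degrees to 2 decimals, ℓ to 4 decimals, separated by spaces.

0.5572 12.50 1.9887

ρ = √(x²+y²) = √(0.970² + 0.215²) = 0.99354
φ = atan2(y, x) mod 360° = atan2(0.215, 0.970) = 12.4975°
|p|² = ρ² + z² = 0.99354² + 1.606² = 3.56636
κ = 2ρ / |p|² = 2×0.99354 / 3.56636 = 0.55717
θ = 2·atan2(ρ, z) = 2·atan2(0.99354, 1.606) = 1.10803 rad
ℓ = θ/κ = 1.10803/0.55717 = 1.98866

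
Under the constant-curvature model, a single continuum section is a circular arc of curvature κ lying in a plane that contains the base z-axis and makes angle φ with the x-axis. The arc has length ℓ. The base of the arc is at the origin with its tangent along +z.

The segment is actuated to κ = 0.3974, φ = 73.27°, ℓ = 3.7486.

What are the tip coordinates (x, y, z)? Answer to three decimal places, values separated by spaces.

θ = κ·ℓ = 0.3974 × 3.7486 = 1.48969 rad
ρ = (1 − cos θ)/κ = (1 − 0.08101)/0.3974 = 2.31250
z = sin θ / κ = 0.99671/0.3974 = 2.50809
x = ρ cos φ = 2.31250 × cos(73.27°) = 0.66568
y = ρ sin φ = 2.31250 × sin(73.27°) = 2.21461

0.666 2.215 2.508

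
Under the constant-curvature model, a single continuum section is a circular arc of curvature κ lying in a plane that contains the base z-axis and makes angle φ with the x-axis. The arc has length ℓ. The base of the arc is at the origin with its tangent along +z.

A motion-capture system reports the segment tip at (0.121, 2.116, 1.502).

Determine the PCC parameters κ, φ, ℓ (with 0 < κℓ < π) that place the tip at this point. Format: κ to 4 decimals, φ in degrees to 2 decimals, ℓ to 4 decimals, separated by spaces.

ρ = √(x²+y²) = √(0.121² + 2.116²) = 2.11946
φ = atan2(y, x) mod 360° = atan2(2.116, 0.121) = 86.7272°
|p|² = ρ² + z² = 2.11946² + 1.502² = 6.74810
κ = 2ρ / |p|² = 2×2.11946 / 6.74810 = 0.62816
θ = 2·atan2(ρ, z) = 2·atan2(2.11946, 1.502) = 1.90855 rad
ℓ = θ/κ = 1.90855/0.62816 = 3.03830

0.6282 86.73 3.0383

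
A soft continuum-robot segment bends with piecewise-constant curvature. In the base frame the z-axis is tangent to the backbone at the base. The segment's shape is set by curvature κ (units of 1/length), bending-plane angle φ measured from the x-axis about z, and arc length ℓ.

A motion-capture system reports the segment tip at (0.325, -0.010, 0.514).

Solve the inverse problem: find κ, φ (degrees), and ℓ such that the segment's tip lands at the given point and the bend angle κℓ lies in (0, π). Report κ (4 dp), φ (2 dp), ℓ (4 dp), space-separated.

1.7580 358.24 0.6417

ρ = √(x²+y²) = √(0.325² + -0.010²) = 0.32515
φ = atan2(y, x) mod 360° = atan2(-0.010, 0.325) = 358.2376°
|p|² = ρ² + z² = 0.32515² + 0.514² = 0.36992
κ = 2ρ / |p|² = 2×0.32515 / 0.36992 = 1.75796
θ = 2·atan2(ρ, z) = 2·atan2(0.32515, 0.514) = 1.12808 rad
ℓ = θ/κ = 1.12808/1.75796 = 0.64170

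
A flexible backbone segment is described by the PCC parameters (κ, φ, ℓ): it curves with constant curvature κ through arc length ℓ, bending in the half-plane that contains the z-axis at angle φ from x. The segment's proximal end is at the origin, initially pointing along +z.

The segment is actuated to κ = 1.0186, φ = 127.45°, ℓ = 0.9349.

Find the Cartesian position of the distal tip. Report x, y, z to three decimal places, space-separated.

θ = κ·ℓ = 1.0186 × 0.9349 = 0.95229 rad
ρ = (1 − cos θ)/κ = (1 − 0.57982)/1.0186 = 0.41251
z = sin θ / κ = 0.81474/1.0186 = 0.79987
x = ρ cos φ = 0.41251 × cos(127.45°) = -0.25083
y = ρ sin φ = 0.41251 × sin(127.45°) = 0.32748

-0.251 0.327 0.800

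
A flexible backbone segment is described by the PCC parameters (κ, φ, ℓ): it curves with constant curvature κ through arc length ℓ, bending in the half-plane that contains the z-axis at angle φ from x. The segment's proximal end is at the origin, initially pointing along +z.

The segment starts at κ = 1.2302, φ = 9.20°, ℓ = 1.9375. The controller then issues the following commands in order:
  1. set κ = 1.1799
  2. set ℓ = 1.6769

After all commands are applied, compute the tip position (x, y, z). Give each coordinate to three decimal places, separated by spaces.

1.168 0.189 0.778

initial: κ=1.2302, φ=9.20°, ℓ=1.9375
cmd 1: set κ=1.1799 → (κ,φ,ℓ)=(1.1799,9.20°,1.9375) → tip=(1.3853,0.2244,0.6398)
cmd 2: set ℓ=1.6769 → (κ,φ,ℓ)=(1.1799,9.20°,1.6769) → tip=(1.1684,0.1892,0.7780)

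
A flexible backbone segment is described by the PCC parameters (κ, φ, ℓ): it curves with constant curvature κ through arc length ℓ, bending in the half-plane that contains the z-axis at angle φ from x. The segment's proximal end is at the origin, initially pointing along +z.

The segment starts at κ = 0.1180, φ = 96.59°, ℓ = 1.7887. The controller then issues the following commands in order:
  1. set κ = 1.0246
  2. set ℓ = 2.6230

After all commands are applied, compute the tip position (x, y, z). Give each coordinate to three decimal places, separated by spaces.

-0.213 1.841 0.428

initial: κ=0.1180, φ=96.59°, ℓ=1.7887
cmd 1: set κ=1.0246 → (κ,φ,ℓ)=(1.0246,96.59°,1.7887) → tip=(-0.1410,1.2206,0.9427)
cmd 2: set ℓ=2.6230 → (κ,φ,ℓ)=(1.0246,96.59°,2.6230) → tip=(-0.2127,1.8408,0.4281)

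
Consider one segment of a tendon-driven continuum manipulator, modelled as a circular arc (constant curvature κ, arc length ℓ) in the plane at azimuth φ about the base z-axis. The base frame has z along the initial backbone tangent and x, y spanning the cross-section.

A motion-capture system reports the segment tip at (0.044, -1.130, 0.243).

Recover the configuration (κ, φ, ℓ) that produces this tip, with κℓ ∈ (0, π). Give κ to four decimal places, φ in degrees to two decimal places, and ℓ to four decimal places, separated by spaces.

1.6905 272.23 1.6080

ρ = √(x²+y²) = √(0.044² + -1.130²) = 1.13086
φ = atan2(y, x) mod 360° = atan2(-1.130, 0.044) = 272.2299°
|p|² = ρ² + z² = 1.13086² + 0.243² = 1.33788
κ = 2ρ / |p|² = 2×1.13086 / 1.33788 = 1.69051
θ = 2·atan2(ρ, z) = 2·atan2(1.13086, 0.243) = 2.71827 rad
ℓ = θ/κ = 2.71827/1.69051 = 1.60795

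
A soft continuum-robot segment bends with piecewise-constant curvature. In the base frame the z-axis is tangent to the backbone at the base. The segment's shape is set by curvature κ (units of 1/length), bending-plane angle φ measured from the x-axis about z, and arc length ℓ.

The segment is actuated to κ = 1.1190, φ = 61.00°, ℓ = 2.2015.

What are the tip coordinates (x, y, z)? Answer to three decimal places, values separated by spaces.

θ = κ·ℓ = 1.1190 × 2.2015 = 2.46348 rad
ρ = (1 − cos θ)/κ = (1 − -0.77876)/1.1190 = 1.58960
z = sin θ / κ = 0.62733/1.1190 = 0.56061
x = ρ cos φ = 1.58960 × cos(61.00°) = 0.77065
y = ρ sin φ = 1.58960 × sin(61.00°) = 1.39029

0.771 1.390 0.561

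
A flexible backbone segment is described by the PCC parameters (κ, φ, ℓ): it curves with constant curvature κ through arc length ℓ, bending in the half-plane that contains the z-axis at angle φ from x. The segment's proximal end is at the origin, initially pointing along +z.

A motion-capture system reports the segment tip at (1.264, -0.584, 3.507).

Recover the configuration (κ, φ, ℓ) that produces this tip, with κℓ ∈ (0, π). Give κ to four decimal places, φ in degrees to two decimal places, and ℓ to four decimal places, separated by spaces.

ρ = √(x²+y²) = √(1.264² + -0.584²) = 1.39239
φ = atan2(y, x) mod 360° = atan2(-0.584, 1.264) = 335.2019°
|p|² = ρ² + z² = 1.39239² + 3.507² = 14.23780
κ = 2ρ / |p|² = 2×1.39239 / 14.23780 = 0.19559
θ = 2·atan2(ρ, z) = 2·atan2(1.39239, 3.507) = 0.75589 rad
ℓ = θ/κ = 0.75589/0.19559 = 3.86465

0.1956 335.20 3.8647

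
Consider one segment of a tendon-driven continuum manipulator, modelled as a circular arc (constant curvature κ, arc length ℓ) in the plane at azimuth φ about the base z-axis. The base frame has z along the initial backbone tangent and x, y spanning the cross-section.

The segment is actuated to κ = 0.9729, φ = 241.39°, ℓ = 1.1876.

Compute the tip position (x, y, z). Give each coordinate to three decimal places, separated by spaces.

-0.294 -0.538 0.940

θ = κ·ℓ = 0.9729 × 1.1876 = 1.15542 rad
ρ = (1 − cos θ)/κ = (1 − 0.40354)/0.9729 = 0.61308
z = sin θ / κ = 0.91496/0.9729 = 0.94045
x = ρ cos φ = 0.61308 × cos(241.39°) = -0.29357
y = ρ sin φ = 0.61308 × sin(241.39°) = -0.53822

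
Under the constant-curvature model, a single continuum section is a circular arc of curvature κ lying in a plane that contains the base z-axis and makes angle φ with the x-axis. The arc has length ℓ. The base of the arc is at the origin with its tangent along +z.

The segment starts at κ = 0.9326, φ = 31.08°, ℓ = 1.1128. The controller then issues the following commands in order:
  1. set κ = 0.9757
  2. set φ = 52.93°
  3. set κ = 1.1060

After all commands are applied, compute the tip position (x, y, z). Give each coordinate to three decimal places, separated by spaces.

initial: κ=0.9326, φ=31.08°, ℓ=1.1128
cmd 1: set κ=0.9757 → (κ,φ,ℓ)=(0.9757,31.08°,1.1128) → tip=(0.4685,0.2824,0.9067)
cmd 2: set φ=52.93° → (κ,φ,ℓ)=(0.9757,52.93°,1.1128) → tip=(0.3298,0.4365,0.9067)
cmd 3: set κ=1.1060 → (κ,φ,ℓ)=(1.1060,52.93°,1.1128) → tip=(0.3632,0.4808,0.8524)

0.363 0.481 0.852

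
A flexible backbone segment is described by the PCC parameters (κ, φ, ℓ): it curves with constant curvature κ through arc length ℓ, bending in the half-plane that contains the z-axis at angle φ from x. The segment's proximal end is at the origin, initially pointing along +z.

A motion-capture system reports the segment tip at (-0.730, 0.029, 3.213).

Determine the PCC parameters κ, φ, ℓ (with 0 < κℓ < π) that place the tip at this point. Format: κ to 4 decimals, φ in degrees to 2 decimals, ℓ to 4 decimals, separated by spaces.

0.1346 177.73 3.3226

ρ = √(x²+y²) = √(-0.730² + 0.029²) = 0.73058
φ = atan2(y, x) mod 360° = atan2(0.029, -0.730) = 177.7251°
|p|² = ρ² + z² = 0.73058² + 3.213² = 10.85711
κ = 2ρ / |p|² = 2×0.73058 / 10.85711 = 0.13458
θ = 2·atan2(ρ, z) = 2·atan2(0.73058, 3.213) = 0.44716 rad
ℓ = θ/κ = 0.44716/0.13458 = 3.32263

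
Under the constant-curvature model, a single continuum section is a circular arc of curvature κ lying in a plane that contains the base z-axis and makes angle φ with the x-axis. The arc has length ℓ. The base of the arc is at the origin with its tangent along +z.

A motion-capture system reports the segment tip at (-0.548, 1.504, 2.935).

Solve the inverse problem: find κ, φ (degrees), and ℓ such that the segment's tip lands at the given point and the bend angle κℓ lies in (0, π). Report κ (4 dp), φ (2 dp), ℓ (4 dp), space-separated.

0.2864 110.02 3.4862

ρ = √(x²+y²) = √(-0.548² + 1.504²) = 1.60072
φ = atan2(y, x) mod 360° = atan2(1.504, -0.548) = 110.0198°
|p|² = ρ² + z² = 1.60072² + 2.935² = 11.17655
κ = 2ρ / |p|² = 2×1.60072 / 11.17655 = 0.28644
θ = 2·atan2(ρ, z) = 2·atan2(1.60072, 2.935) = 0.99860 rad
ℓ = θ/κ = 0.99860/0.28644 = 3.48619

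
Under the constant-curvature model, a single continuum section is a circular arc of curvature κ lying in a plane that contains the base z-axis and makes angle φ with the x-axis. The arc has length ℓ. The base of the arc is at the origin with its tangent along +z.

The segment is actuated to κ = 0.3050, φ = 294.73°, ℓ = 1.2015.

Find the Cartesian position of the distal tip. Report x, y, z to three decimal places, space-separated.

θ = κ·ℓ = 0.3050 × 1.2015 = 0.36646 rad
ρ = (1 − cos θ)/κ = (1 − 0.93360)/0.3050 = 0.21770
z = sin θ / κ = 0.35831/0.3050 = 1.17479
x = ρ cos φ = 0.21770 × cos(294.73°) = 0.09107
y = ρ sin φ = 0.21770 × sin(294.73°) = -0.19773

0.091 -0.198 1.175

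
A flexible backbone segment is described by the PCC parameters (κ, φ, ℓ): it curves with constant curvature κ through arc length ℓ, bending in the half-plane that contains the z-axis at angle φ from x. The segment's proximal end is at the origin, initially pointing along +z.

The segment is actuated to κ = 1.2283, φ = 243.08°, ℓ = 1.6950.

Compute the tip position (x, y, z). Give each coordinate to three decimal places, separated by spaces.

-0.549 -1.081 0.710

θ = κ·ℓ = 1.2283 × 1.6950 = 2.08197 rad
ρ = (1 − cos θ)/κ = (1 − -0.48920)/1.2283 = 1.21241
z = sin θ / κ = 0.87217/1.2283 = 0.71006
x = ρ cos φ = 1.21241 × cos(243.08°) = -0.54891
y = ρ sin φ = 1.21241 × sin(243.08°) = -1.08103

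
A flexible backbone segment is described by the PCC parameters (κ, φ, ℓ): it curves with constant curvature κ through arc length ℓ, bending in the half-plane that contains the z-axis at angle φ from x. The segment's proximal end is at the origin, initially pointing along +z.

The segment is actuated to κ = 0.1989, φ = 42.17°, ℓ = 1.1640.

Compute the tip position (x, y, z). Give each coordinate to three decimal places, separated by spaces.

θ = κ·ℓ = 0.1989 × 1.1640 = 0.23152 rad
ρ = (1 − cos θ)/κ = (1 − 0.97332)/0.1989 = 0.13414
z = sin θ / κ = 0.22946/0.1989 = 1.15363
x = ρ cos φ = 0.13414 × cos(42.17°) = 0.09942
y = ρ sin φ = 0.13414 × sin(42.17°) = 0.09005

0.099 0.090 1.154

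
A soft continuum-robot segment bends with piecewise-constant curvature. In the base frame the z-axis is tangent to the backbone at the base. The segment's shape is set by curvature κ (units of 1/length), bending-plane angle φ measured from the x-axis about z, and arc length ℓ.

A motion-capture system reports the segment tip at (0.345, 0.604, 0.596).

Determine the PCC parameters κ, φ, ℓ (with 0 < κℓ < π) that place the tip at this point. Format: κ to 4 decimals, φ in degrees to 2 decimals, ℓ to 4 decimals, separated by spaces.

ρ = √(x²+y²) = √(0.345² + 0.604²) = 0.69559
φ = atan2(y, x) mod 360° = atan2(0.604, 0.345) = 60.2653°
|p|² = ρ² + z² = 0.69559² + 0.596² = 0.83906
κ = 2ρ / |p|² = 2×0.69559 / 0.83906 = 1.65802
θ = 2·atan2(ρ, z) = 2·atan2(0.69559, 0.596) = 1.72470 rad
ℓ = θ/κ = 1.72470/1.65802 = 1.04022

1.6580 60.27 1.0402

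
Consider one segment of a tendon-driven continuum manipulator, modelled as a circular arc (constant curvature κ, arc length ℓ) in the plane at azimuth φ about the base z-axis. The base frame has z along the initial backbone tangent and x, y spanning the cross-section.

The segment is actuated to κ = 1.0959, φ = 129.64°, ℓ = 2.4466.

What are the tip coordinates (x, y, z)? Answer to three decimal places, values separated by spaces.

θ = κ·ℓ = 1.0959 × 2.4466 = 2.68123 rad
ρ = (1 − cos θ)/κ = (1 − -0.89589)/1.0959 = 1.72999
z = sin θ / κ = 0.44427/1.0959 = 0.40540
x = ρ cos φ = 1.72999 × cos(129.64°) = -1.10366
y = ρ sin φ = 1.72999 × sin(129.64°) = 1.33221

-1.104 1.332 0.405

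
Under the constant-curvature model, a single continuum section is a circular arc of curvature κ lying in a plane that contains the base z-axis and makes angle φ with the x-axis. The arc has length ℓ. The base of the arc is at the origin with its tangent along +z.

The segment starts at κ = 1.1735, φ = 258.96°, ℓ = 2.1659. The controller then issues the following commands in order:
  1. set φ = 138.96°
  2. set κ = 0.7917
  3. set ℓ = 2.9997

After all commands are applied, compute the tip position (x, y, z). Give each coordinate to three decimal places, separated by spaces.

initial: κ=1.1735, φ=258.96°, ℓ=2.1659
cmd 1: set φ=138.96° → (κ,φ,ℓ)=(1.1735,138.96°,2.1659) → tip=(-1.1732,1.0213,0.4811)
cmd 2: set κ=0.7917 → (κ,φ,ℓ)=(0.7917,138.96°,2.1659) → tip=(-1.0894,0.9483,1.2500)
cmd 3: set ℓ=2.9997 → (κ,φ,ℓ)=(0.7917,138.96°,2.9997) → tip=(-1.6388,1.4266,0.8763)

-1.639 1.427 0.876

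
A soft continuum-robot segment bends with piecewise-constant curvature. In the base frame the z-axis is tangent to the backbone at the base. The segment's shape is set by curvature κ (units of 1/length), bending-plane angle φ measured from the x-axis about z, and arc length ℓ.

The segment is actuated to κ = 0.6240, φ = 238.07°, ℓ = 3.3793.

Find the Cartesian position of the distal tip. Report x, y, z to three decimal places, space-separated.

-1.282 -2.057 1.376

θ = κ·ℓ = 0.6240 × 3.3793 = 2.10868 rad
ρ = (1 − cos θ)/κ = (1 − -0.51232)/0.6240 = 2.42359
z = sin θ / κ = 0.85879/0.6240 = 1.37627
x = ρ cos φ = 2.42359 × cos(238.07°) = -1.28180
y = ρ sin φ = 2.42359 × sin(238.07°) = -2.05689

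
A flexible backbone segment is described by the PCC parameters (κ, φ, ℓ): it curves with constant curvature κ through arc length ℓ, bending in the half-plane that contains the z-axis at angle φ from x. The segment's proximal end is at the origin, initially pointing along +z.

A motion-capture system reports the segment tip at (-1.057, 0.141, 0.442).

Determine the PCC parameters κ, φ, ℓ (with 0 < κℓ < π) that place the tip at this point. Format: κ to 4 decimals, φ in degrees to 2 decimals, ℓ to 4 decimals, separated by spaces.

1.6006 172.40 1.4718

ρ = √(x²+y²) = √(-1.057² + 0.141²) = 1.06636
φ = atan2(y, x) mod 360° = atan2(0.141, -1.057) = 172.4018°
|p|² = ρ² + z² = 1.06636² + 0.442² = 1.33249
κ = 2ρ / |p|² = 2×1.06636 / 1.33249 = 1.60055
θ = 2·atan2(ρ, z) = 2·atan2(1.06636, 0.442) = 2.35572 rad
ℓ = θ/κ = 2.35572/1.60055 = 1.47182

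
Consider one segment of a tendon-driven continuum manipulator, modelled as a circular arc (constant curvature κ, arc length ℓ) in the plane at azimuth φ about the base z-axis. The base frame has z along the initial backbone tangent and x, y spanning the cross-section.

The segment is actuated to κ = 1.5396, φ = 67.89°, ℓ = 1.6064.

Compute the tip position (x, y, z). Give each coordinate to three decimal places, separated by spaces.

θ = κ·ℓ = 1.5396 × 1.6064 = 2.47321 rad
ρ = (1 − cos θ)/κ = (1 − -0.78483)/1.5396 = 1.15928
z = sin θ / κ = 0.61971/1.5396 = 0.40252
x = ρ cos φ = 1.15928 × cos(67.89°) = 0.43634
y = ρ sin φ = 1.15928 × sin(67.89°) = 1.07403

0.436 1.074 0.403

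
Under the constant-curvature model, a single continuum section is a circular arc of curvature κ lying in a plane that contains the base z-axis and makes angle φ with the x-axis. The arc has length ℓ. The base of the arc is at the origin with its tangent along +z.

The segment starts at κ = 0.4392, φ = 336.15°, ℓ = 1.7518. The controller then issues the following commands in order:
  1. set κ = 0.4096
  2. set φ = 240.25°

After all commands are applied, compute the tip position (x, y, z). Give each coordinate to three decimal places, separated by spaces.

initial: κ=0.4392, φ=336.15°, ℓ=1.7518
cmd 1: set κ=0.4096 → (κ,φ,ℓ)=(0.4096,336.15°,1.7518) → tip=(0.5506,-0.2434,1.6053)
cmd 2: set φ=240.25° → (κ,φ,ℓ)=(0.4096,240.25°,1.7518) → tip=(-0.2987,-0.5226,1.6053)

-0.299 -0.523 1.605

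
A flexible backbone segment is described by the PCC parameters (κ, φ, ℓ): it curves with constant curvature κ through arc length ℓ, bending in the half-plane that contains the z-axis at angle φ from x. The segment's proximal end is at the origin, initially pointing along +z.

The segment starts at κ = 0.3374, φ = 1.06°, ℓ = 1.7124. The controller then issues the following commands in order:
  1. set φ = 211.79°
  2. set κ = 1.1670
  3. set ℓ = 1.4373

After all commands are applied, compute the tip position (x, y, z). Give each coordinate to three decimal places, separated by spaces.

initial: κ=0.3374, φ=1.06°, ℓ=1.7124
cmd 1: set φ=211.79° → (κ,φ,ℓ)=(0.3374,211.79°,1.7124) → tip=(-0.4089,-0.2534,1.6187)
cmd 2: set κ=1.1670 → (κ,φ,ℓ)=(1.1670,211.79°,1.7124) → tip=(-1.0304,-0.6386,0.7798)
cmd 3: set ℓ=1.4373 → (κ,φ,ℓ)=(1.1670,211.79°,1.4373) → tip=(-0.8058,-0.4994,0.8520)

-0.806 -0.499 0.852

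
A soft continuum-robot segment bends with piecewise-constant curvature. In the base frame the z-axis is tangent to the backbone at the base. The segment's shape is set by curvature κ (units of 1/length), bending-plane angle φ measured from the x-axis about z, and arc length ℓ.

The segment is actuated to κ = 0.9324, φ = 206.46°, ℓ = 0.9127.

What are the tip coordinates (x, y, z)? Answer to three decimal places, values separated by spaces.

θ = κ·ℓ = 0.9324 × 0.9127 = 0.85100 rad
ρ = (1 − cos θ)/κ = (1 − 0.65923)/0.9324 = 0.36548
z = sin θ / κ = 0.75194/0.9324 = 0.80646
x = ρ cos φ = 0.36548 × cos(206.46°) = -0.32719
y = ρ sin φ = 0.36548 × sin(206.46°) = -0.16285

-0.327 -0.163 0.806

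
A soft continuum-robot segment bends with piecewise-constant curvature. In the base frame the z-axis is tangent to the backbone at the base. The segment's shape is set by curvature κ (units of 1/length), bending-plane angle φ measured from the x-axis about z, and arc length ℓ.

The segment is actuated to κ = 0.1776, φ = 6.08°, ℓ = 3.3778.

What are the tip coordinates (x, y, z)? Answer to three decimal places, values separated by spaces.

θ = κ·ℓ = 0.1776 × 3.3778 = 0.59990 rad
ρ = (1 − cos θ)/κ = (1 − 0.82539)/0.1776 = 0.98314
z = sin θ / κ = 0.56456/0.1776 = 3.17882
x = ρ cos φ = 0.98314 × cos(6.08°) = 0.97761
y = ρ sin φ = 0.98314 × sin(6.08°) = 0.10413

0.978 0.104 3.179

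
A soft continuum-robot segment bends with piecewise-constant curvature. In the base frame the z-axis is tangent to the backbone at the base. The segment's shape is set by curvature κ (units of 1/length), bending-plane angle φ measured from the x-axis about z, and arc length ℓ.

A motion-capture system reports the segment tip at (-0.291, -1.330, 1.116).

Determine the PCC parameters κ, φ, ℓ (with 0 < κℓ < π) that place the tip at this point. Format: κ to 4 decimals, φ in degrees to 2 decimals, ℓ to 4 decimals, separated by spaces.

0.8786 257.66 2.0126

ρ = √(x²+y²) = √(-0.291² + -1.330²) = 1.36146
φ = atan2(y, x) mod 360° = atan2(-1.330, -0.291) = 257.6583°
|p|² = ρ² + z² = 1.36146² + 1.116² = 3.09904
κ = 2ρ / |p|² = 2×1.36146 / 3.09904 = 0.87864
θ = 2·atan2(ρ, z) = 2·atan2(1.36146, 1.116) = 1.76831 rad
ℓ = θ/κ = 1.76831/0.87864 = 2.01256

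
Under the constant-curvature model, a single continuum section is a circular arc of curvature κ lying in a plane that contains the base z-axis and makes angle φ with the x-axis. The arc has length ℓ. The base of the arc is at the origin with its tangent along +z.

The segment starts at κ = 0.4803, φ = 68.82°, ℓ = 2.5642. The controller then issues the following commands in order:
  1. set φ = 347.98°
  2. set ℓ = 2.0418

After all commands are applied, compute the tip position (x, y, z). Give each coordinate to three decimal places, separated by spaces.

0.903 -0.192 1.730

initial: κ=0.4803, φ=68.82°, ℓ=2.5642
cmd 1: set φ=347.98° → (κ,φ,ℓ)=(0.4803,347.98°,2.5642) → tip=(1.3588,-0.2893,1.9634)
cmd 2: set ℓ=2.0418 → (κ,φ,ℓ)=(0.4803,347.98°,2.0418) → tip=(0.9032,-0.1923,1.7299)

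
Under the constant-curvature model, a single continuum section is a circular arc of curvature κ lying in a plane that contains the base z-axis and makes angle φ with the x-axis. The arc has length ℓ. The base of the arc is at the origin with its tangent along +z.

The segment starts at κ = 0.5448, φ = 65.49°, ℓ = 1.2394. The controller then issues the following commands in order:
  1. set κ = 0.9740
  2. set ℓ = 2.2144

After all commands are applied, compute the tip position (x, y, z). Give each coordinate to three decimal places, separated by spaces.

0.661 1.451 0.855

initial: κ=0.5448, φ=65.49°, ℓ=1.2394
cmd 1: set κ=0.9740 → (κ,φ,ℓ)=(0.9740,65.49°,1.2394) → tip=(0.2744,0.6019,0.9596)
cmd 2: set ℓ=2.2144 → (κ,φ,ℓ)=(0.9740,65.49°,2.2144) → tip=(0.6615,1.4508,0.8554)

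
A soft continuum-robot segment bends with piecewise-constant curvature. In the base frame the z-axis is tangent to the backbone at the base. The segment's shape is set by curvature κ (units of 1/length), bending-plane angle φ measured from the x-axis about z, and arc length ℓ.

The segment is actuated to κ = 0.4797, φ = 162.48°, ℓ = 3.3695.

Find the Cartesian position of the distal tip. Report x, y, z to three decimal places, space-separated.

θ = κ·ℓ = 0.4797 × 3.3695 = 1.61635 rad
ρ = (1 − cos θ)/κ = (1 − -0.04554)/0.4797 = 2.17956
z = sin θ / κ = 0.99896/0.4797 = 2.08247
x = ρ cos φ = 2.17956 × cos(162.48°) = -2.07846
y = ρ sin φ = 2.17956 × sin(162.48°) = 0.65613

-2.078 0.656 2.082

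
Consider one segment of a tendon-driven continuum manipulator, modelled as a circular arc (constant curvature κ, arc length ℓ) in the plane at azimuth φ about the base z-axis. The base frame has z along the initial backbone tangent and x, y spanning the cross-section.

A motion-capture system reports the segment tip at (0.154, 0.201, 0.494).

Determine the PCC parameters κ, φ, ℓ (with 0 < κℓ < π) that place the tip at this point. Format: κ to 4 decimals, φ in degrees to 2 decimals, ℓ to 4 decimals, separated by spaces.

1.6434 52.54 0.5764

ρ = √(x²+y²) = √(0.154² + 0.201²) = 0.25321
φ = atan2(y, x) mod 360° = atan2(0.201, 0.154) = 52.5418°
|p|² = ρ² + z² = 0.25321² + 0.494² = 0.30815
κ = 2ρ / |p|² = 2×0.25321 / 0.30815 = 1.64343
θ = 2·atan2(ρ, z) = 2·atan2(0.25321, 0.494) = 0.94732 rad
ℓ = θ/κ = 0.94732/1.64343 = 0.57643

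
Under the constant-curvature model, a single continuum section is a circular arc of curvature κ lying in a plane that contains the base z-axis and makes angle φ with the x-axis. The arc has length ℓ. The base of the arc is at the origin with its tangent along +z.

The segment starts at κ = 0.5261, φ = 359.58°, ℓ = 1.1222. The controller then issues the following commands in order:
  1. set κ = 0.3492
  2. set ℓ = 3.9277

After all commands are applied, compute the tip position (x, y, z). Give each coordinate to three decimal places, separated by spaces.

2.297 -0.017 2.807

initial: κ=0.5261, φ=359.58°, ℓ=1.1222
cmd 1: set κ=0.3492 → (κ,φ,ℓ)=(0.3492,359.58°,1.1222) → tip=(0.2171,-0.0016,1.0937)
cmd 2: set ℓ=3.9277 → (κ,φ,ℓ)=(0.3492,359.58°,3.9277) → tip=(2.2968,-0.0168,2.8070)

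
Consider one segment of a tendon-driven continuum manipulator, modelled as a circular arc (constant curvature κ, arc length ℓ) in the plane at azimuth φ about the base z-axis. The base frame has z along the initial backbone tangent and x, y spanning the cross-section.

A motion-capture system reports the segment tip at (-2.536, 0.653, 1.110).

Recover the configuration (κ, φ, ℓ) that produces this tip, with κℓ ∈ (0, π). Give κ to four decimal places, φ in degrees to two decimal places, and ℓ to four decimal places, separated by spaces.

0.6474 165.56 3.6140

ρ = √(x²+y²) = √(-2.536² + 0.653²) = 2.61872
φ = atan2(y, x) mod 360° = atan2(0.653, -2.536) = 165.5605°
|p|² = ρ² + z² = 2.61872² + 1.110² = 8.08981
κ = 2ρ / |p|² = 2×2.61872 / 8.08981 = 0.64741
θ = 2·atan2(ρ, z) = 2·atan2(2.61872, 1.110) = 2.33976 rad
ℓ = θ/κ = 2.33976/0.64741 = 3.61402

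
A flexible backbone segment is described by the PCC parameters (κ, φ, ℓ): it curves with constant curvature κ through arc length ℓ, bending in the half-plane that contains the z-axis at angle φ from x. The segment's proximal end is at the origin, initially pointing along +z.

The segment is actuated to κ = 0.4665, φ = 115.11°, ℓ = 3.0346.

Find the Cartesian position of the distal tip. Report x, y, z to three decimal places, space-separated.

θ = κ·ℓ = 0.4665 × 3.0346 = 1.41564 rad
ρ = (1 − cos θ)/κ = (1 − 0.15453)/0.4665 = 1.81236
z = sin θ / κ = 0.98799/0.4665 = 2.11787
x = ρ cos φ = 1.81236 × cos(115.11°) = -0.76909
y = ρ sin φ = 1.81236 × sin(115.11°) = 1.64108

-0.769 1.641 2.118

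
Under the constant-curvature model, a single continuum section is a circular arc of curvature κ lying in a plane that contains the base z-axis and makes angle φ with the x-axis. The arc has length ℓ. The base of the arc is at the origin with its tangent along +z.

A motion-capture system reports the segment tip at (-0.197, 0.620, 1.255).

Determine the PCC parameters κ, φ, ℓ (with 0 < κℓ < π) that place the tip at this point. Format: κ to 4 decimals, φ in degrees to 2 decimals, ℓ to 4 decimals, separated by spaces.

0.6511 107.63 1.4689

ρ = √(x²+y²) = √(-0.197² + 0.620²) = 0.65055
φ = atan2(y, x) mod 360° = atan2(0.620, -0.197) = 107.6272°
|p|² = ρ² + z² = 0.65055² + 1.255² = 1.99823
κ = 2ρ / |p|² = 2×0.65055 / 1.99823 = 0.65112
θ = 2·atan2(ρ, z) = 2·atan2(0.65055, 1.255) = 0.95646 rad
ℓ = θ/κ = 0.95646/0.65112 = 1.46894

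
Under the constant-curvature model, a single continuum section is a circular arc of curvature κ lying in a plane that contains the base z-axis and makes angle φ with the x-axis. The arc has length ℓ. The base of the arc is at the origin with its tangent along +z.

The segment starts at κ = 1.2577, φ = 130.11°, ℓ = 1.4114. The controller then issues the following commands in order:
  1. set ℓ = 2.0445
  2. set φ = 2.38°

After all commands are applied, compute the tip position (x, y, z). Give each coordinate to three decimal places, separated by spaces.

initial: κ=1.2577, φ=130.11°, ℓ=1.4114
cmd 1: set ℓ=2.0445 → (κ,φ,ℓ)=(1.2577,130.11°,2.0445) → tip=(-0.9435,1.1200,0.4292)
cmd 2: set φ=2.38° → (κ,φ,ℓ)=(1.2577,2.38°,2.0445) → tip=(1.4631,0.0608,0.4292)

1.463 0.061 0.429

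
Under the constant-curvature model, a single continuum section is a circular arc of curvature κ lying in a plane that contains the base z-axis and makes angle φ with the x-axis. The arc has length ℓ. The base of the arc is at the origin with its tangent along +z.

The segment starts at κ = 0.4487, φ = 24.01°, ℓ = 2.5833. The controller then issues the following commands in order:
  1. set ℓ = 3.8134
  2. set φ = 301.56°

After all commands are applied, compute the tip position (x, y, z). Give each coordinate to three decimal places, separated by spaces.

1.330 -2.165 2.207

initial: κ=0.4487, φ=24.01°, ℓ=2.5833
cmd 1: set ℓ=3.8134 → (κ,φ,ℓ)=(0.4487,24.01°,3.8134) → tip=(2.3205,1.0336,2.2068)
cmd 2: set φ=301.56° → (κ,φ,ℓ)=(0.4487,301.56°,3.8134) → tip=(1.3296,-2.1645,2.2068)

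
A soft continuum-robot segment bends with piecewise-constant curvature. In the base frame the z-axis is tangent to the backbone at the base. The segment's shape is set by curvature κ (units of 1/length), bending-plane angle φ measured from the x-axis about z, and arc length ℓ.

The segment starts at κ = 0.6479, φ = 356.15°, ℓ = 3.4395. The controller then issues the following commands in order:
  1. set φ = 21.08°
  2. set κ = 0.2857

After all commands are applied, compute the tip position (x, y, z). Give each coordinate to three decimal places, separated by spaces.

1.454 0.560 2.912

initial: κ=0.6479, φ=356.15°, ℓ=3.4395
cmd 1: set φ=21.08° → (κ,φ,ℓ)=(0.6479,21.08°,3.4395) → tip=(2.3205,0.8945,1.2215)
cmd 2: set κ=0.2857 → (κ,φ,ℓ)=(0.2857,21.08°,3.4395) → tip=(1.4540,0.5605,2.9121)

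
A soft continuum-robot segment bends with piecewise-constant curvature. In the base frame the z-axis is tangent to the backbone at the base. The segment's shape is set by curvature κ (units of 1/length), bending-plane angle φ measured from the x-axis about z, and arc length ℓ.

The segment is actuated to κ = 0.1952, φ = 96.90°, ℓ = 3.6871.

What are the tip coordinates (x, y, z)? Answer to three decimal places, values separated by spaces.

θ = κ·ℓ = 0.1952 × 3.6871 = 0.71972 rad
ρ = (1 − cos θ)/κ = (1 − 0.75199)/0.1952 = 1.27055
z = sin θ / κ = 0.65918/0.1952 = 3.37692
x = ρ cos φ = 1.27055 × cos(96.90°) = -0.15264
y = ρ sin φ = 1.27055 × sin(96.90°) = 1.26135

-0.153 1.261 3.377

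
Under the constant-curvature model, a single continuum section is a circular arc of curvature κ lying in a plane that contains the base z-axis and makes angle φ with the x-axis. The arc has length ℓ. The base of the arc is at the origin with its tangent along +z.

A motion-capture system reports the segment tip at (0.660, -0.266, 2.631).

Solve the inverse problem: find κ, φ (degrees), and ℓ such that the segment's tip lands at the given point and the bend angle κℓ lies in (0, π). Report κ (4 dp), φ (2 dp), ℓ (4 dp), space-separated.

ρ = √(x²+y²) = √(0.660² + -0.266²) = 0.71159
φ = atan2(y, x) mod 360° = atan2(-0.266, 0.660) = 338.0491°
|p|² = ρ² + z² = 0.71159² + 2.631² = 7.42852
κ = 2ρ / |p|² = 2×0.71159 / 7.42852 = 0.19158
θ = 2·atan2(ρ, z) = 2·atan2(0.71159, 2.631) = 0.52829 rad
ℓ = θ/κ = 0.52829/0.19158 = 2.75748

0.1916 338.05 2.7575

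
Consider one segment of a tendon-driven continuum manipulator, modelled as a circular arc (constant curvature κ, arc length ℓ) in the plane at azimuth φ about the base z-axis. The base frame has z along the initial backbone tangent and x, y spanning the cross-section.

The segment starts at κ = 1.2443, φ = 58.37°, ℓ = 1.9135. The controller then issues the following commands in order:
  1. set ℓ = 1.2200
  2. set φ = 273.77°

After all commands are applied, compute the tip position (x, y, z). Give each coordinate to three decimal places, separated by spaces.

0.050 -0.760 0.803

initial: κ=1.2443, φ=58.37°, ℓ=1.9135
cmd 1: set ℓ=1.2200 → (κ,φ,ℓ)=(1.2443,58.37°,1.2200) → tip=(0.3992,0.6482,0.8025)
cmd 2: set φ=273.77° → (κ,φ,ℓ)=(1.2443,273.77°,1.2200) → tip=(0.0501,-0.7596,0.8025)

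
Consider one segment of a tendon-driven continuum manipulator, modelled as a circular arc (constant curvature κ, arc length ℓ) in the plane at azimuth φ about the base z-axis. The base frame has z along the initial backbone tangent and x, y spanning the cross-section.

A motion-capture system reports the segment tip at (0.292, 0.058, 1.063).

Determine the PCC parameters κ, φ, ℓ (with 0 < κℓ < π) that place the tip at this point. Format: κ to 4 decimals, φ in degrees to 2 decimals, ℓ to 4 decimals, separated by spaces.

0.4886 11.23 1.1177

ρ = √(x²+y²) = √(0.292² + 0.058²) = 0.29770
φ = atan2(y, x) mod 360° = atan2(0.058, 0.292) = 11.2344°
|p|² = ρ² + z² = 0.29770² + 1.063² = 1.21860
κ = 2ρ / |p|² = 2×0.29770 / 1.21860 = 0.48860
θ = 2·atan2(ρ, z) = 2·atan2(0.29770, 1.063) = 0.54613 rad
ℓ = θ/κ = 0.54613/0.48860 = 1.11774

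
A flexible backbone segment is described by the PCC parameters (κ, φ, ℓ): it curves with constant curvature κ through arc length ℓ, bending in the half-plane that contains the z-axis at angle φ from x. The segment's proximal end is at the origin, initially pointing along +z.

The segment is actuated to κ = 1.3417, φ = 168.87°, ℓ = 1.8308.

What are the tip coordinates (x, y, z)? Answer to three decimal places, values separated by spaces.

θ = κ·ℓ = 1.3417 × 1.8308 = 2.45638 rad
ρ = (1 − cos θ)/κ = (1 − -0.77429)/1.3417 = 1.32242
z = sin θ / κ = 0.63283/1.3417 = 0.47167
x = ρ cos φ = 1.32242 × cos(168.87°) = -1.29754
y = ρ sin φ = 1.32242 × sin(168.87°) = 0.25527

-1.298 0.255 0.472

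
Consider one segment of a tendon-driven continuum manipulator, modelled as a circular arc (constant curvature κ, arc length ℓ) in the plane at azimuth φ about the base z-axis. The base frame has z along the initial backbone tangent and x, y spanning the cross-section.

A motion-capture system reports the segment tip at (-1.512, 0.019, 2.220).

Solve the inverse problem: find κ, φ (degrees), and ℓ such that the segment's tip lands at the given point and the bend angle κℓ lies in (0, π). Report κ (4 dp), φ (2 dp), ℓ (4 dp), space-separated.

0.4192 179.28 2.8531

ρ = √(x²+y²) = √(-1.512² + 0.019²) = 1.51212
φ = atan2(y, x) mod 360° = atan2(0.019, -1.512) = 179.2801°
|p|² = ρ² + z² = 1.51212² + 2.220² = 7.21491
κ = 2ρ / |p|² = 2×1.51212 / 7.21491 = 0.41917
θ = 2·atan2(ρ, z) = 2·atan2(1.51212, 2.220) = 1.19590 rad
ℓ = θ/κ = 1.19590/0.41917 = 2.85306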